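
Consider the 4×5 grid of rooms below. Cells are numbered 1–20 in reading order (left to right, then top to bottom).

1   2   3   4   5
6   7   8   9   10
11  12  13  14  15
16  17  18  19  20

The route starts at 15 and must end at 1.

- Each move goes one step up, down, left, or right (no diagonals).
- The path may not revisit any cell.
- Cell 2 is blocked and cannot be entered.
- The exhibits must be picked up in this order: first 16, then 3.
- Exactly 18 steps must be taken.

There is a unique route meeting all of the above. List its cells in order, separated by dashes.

The waypoints must appear in the order 16, 3, with no cell reused.
Route from 15: down 1 to 20, left 4 to 16, up 1 to 11, right 3 to 14, up 1 to 9, right 1 to 10, up 1 to 5, left 2 to 3, down 1 to 8, left 2 to 6, up 1 to 1 — 18 moves in all.
Check: order respected (16 at step 5, 3 at step 14); 18 moves as required.

15 - 20 - 19 - 18 - 17 - 16 - 11 - 12 - 13 - 14 - 9 - 10 - 5 - 4 - 3 - 8 - 7 - 6 - 1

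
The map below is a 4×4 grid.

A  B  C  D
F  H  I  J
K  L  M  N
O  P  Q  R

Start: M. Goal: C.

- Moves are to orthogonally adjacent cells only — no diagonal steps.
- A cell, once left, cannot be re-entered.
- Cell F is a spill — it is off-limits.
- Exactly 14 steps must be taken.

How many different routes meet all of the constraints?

Need simple routes of exactly 14 moves from M to C (Manhattan distance 2, so 6 moves are spent on a detour and 6 undoing it).
No route satisfies every constraint, so the count is 0.

0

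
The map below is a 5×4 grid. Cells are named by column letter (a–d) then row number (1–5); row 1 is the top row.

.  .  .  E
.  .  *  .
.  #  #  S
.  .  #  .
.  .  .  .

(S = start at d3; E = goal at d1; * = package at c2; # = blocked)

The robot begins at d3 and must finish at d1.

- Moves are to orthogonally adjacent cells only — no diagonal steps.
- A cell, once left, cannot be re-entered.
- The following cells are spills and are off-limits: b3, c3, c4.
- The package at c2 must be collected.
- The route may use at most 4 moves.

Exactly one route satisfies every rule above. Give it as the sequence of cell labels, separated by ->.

d3 -> d2 -> c2 -> c1 -> d1

Any route must reach c2 and still end at d1 within 4 moves, so the order of the required stops is forced.
Route from d3: up 1 to d2, left 1 to c2, up 1 to c1, right 1 to d1 — 4 moves in all.
Check: all required cells visited; 4 ≤ 4 moves.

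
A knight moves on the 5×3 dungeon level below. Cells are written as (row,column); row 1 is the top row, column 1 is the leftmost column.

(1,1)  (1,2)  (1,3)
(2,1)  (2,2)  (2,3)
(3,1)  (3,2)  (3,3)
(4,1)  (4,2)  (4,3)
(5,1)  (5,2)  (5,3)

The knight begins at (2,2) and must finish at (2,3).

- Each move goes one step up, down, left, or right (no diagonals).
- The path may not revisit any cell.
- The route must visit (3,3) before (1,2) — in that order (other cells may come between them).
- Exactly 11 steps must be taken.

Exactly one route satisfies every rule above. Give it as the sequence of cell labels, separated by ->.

(2,2) -> (3,2) -> (3,3) -> (4,3) -> (4,2) -> (4,1) -> (3,1) -> (2,1) -> (1,1) -> (1,2) -> (1,3) -> (2,3)

The waypoints must appear in the order (3,3), (1,2), with no cell reused.
Route from (2,2): down to (3,2), right to (3,3), down to (4,3), 2× left (reaching (4,1)), 3× up (reaching (1,1)), 2× right (reaching (1,3)), down to (2,3) — 11 moves in all.
Check: order respected ((3,3) at step 2, (1,2) at step 9); 11 moves as required.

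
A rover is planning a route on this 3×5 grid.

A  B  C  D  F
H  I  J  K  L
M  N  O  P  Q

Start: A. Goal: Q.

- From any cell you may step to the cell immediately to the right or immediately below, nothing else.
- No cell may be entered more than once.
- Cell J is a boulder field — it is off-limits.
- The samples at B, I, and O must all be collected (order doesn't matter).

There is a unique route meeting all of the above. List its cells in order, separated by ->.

A -> B -> I -> N -> O -> P -> Q

Moves only go right or down, so the column and row indices never decrease.
Route from A: right 1 to B, down 2 to N, right 3 to Q — 6 moves in all.
Check: all required cells visited.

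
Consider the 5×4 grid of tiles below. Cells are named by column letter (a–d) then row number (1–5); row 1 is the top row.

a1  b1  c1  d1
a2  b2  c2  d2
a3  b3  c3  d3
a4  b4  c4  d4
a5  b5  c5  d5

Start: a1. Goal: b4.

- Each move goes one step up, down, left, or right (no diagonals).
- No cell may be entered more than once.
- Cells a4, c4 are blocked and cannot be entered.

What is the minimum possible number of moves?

4

The Manhattan distance from a1 to b4 is |1−4| + |1−2| = 4, so at least 4 moves are needed.
A route of 4 moves achieves this: a1 → a2 → a3 → b3 → b4.
Since 4 matches the lower bound, it is optimal.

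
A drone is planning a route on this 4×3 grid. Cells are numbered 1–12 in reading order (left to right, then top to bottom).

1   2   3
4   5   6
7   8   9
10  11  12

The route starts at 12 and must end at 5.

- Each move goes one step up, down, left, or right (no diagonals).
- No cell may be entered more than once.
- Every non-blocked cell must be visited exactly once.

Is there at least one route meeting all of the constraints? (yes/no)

yes

One route that works: 12 → 9 → 6 → 3 → 2 → 1 → 4 → 7 → 10 → 11 → 8 → 5.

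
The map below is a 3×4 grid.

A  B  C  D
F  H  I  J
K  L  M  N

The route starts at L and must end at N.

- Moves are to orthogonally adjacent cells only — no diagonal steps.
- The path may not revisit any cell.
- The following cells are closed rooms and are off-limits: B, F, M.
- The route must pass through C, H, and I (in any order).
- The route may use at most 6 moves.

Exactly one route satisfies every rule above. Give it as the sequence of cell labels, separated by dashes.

Any route must reach C, H, and I and still end at N within 6 moves, so the order of the required stops is forced.
Route from L: up 1 to H, right 1 to I, up 1 to C, right 1 to D, down 2 to N — 6 moves in all.
Check: all required cells visited; 6 ≤ 6 moves.

L - H - I - C - D - J - N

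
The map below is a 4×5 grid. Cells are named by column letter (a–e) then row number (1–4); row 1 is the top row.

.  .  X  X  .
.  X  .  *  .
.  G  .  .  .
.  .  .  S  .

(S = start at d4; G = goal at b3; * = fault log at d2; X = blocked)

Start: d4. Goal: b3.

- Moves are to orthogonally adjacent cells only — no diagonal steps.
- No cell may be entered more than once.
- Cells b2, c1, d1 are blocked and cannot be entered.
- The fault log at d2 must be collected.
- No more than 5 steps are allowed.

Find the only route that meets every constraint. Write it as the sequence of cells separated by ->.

d4 -> d3 -> d2 -> c2 -> c3 -> b3

The 5-move cap with required stops at d2 leaves no slack for detours.
Route from d4: 2× up (reaching d2), left to c2, down to c3, left to b3 — 5 moves in all.
Check: all required cells visited; 5 ≤ 5 moves.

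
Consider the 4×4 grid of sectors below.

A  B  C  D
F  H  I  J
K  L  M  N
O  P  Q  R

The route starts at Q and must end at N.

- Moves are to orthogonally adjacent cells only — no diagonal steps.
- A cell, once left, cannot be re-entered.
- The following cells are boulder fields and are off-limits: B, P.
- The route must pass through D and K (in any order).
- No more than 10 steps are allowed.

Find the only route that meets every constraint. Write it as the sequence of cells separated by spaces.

Q M L K F H I C D J N

The 10-move cap with required stops at D, K leaves no slack for detours.
Route from Q: up to M, 2× left (reaching K), up to F, 2× right (reaching I), up to C, right to D, 2× down (reaching N) — 10 moves in all.
Check: all required cells visited; 10 ≤ 10 moves.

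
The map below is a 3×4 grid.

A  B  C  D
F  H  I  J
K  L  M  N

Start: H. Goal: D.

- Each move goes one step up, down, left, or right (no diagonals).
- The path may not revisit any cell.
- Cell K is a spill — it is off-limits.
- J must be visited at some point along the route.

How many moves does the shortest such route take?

Any route passes through J somewhere between H and D. Summing Manhattan distances along the two legs (H → J → D) gives a lower bound of 2 + 1 = 3 moves.
A route of 3 moves achieves this: H → I → J → D.
Since 3 matches the lower bound, it is optimal.

3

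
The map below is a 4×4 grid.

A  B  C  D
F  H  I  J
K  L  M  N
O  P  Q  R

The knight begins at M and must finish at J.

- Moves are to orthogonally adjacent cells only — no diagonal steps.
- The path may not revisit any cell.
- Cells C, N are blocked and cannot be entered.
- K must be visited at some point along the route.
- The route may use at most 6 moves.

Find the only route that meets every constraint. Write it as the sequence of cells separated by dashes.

The budget equals the shortest possible length, so every move has to be on a shortest route through the required cells.
Route from M: 2× left (reaching K), up to F, 3× right (reaching J) — 6 moves in all.
Check: all required cells visited; 6 ≤ 6 moves.

M - L - K - F - H - I - J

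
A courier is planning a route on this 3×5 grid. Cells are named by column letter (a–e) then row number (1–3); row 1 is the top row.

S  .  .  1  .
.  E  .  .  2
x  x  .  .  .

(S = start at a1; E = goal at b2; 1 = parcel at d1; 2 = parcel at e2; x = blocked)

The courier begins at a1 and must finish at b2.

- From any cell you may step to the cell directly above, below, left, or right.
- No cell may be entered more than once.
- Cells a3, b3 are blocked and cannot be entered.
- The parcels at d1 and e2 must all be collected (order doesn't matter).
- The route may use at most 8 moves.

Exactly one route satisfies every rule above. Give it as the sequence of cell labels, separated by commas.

Any route must reach d1 and e2 and still end at b2 within 8 moves, so the order of the required stops is forced.
Route from a1: right 4 to e1, down 1 to e2, left 3 to b2 — 8 moves in all.
Check: all required cells visited; 8 ≤ 8 moves.

a1, b1, c1, d1, e1, e2, d2, c2, b2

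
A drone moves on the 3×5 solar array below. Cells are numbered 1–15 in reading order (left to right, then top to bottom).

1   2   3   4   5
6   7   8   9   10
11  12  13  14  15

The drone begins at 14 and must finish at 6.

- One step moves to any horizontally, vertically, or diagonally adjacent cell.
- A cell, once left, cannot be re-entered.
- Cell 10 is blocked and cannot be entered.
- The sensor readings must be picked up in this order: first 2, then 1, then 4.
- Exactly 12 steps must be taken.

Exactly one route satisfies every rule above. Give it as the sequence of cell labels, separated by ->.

14 -> 8 -> 2 -> 1 -> 7 -> 3 -> 4 -> 5 -> 9 -> 13 -> 12 -> 11 -> 6

The waypoints must appear in the order 2, 1, 4, with no cell reused.
Route from 14: 2× up-left (reaching 2), left to 1, down-right to 7, up-right to 3, 2× right (reaching 5), 2× down-left (reaching 13), 2× left (reaching 11), up to 6 — 12 moves in all.
Check: order respected (2 at step 2, 1 at step 3, 4 at step 6); 12 moves as required.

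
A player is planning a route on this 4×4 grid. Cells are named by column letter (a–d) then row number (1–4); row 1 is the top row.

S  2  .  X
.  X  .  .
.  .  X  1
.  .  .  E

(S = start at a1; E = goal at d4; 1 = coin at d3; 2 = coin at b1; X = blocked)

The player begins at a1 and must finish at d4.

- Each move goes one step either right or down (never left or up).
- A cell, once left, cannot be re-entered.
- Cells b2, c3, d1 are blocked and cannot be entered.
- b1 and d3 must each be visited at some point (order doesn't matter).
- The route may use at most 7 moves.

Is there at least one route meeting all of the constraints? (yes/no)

yes

One route that works: a1 → b1 → c1 → c2 → d2 → d3 → d4.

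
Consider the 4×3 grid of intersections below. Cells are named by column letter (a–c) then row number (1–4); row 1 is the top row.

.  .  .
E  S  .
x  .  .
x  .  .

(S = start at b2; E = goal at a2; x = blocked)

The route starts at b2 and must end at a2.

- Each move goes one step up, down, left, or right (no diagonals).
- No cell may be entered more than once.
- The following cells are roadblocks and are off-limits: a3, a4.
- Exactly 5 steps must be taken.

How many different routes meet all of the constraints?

Need simple routes of exactly 5 moves from b2 to a2 (Manhattan distance 1, so 2 moves are spent on a detour and 2 undoing it).
Enumerating: b2 c2 c1 b1 a1 a2.
That gives 1 route.

1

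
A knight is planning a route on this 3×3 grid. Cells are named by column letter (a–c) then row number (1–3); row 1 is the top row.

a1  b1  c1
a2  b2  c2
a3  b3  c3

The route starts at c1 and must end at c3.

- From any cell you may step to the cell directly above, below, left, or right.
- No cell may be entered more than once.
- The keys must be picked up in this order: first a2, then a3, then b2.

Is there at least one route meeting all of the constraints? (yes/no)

yes

One route that works: c1 → b1 → a1 → a2 → a3 → b3 → b2 → c2 → c3.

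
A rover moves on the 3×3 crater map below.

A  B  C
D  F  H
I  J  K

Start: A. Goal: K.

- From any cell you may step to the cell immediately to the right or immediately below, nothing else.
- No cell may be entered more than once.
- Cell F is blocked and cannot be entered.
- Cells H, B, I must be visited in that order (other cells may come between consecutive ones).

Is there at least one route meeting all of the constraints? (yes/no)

B lies above H, so going from H to B would need an upward move — but moves only go right/down, so H cannot be visited before B.

no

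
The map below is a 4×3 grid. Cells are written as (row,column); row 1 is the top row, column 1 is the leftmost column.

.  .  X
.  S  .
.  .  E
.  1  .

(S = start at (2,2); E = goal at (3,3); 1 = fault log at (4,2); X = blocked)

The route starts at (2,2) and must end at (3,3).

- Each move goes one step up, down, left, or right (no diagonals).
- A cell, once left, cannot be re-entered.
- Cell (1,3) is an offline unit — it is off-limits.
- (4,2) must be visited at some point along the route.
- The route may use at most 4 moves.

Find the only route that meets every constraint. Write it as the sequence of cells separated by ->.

(2,2) -> (3,2) -> (4,2) -> (4,3) -> (3,3)

The 4-move cap with required stops at (4,2) leaves no slack for detours.
Route from (2,2): 2× down (reaching (4,2)), right to (4,3), up to (3,3) — 4 moves in all.
Check: all required cells visited; 4 ≤ 4 moves.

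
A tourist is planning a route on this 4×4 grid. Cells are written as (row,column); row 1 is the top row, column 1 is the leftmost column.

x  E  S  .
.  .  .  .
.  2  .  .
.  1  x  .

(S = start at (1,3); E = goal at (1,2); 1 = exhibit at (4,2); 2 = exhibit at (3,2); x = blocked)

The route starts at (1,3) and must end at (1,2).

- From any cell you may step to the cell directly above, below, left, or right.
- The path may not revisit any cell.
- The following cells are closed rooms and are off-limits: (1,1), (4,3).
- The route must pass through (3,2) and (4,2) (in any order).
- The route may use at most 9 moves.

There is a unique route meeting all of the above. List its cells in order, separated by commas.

The 9-move cap with required stops at (3,2), (4,2) leaves no slack for detours.
Route from (1,3): 2× down (reaching (3,3)), left to (3,2), down to (4,2), left to (4,1), 2× up (reaching (2,1)), right to (2,2), up to (1,2) — 9 moves in all.
Check: all required cells visited; 9 ≤ 9 moves.

(1,3), (2,3), (3,3), (3,2), (4,2), (4,1), (3,1), (2,1), (2,2), (1,2)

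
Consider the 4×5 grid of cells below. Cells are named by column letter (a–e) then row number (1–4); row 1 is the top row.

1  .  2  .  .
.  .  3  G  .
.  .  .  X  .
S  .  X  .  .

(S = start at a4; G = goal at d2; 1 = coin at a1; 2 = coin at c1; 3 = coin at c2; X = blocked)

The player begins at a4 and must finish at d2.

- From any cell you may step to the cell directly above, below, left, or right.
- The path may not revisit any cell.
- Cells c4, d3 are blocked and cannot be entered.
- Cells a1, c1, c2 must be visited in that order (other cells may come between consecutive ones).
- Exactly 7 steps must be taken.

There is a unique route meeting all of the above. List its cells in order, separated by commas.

a4, a3, a2, a1, b1, c1, c2, d2

The waypoints must appear in the order a1, c1, c2, with no cell reused.
Route from a4: 3× up (reaching a1), 2× right (reaching c1), down to c2, right to d2 — 7 moves in all.
Check: order respected (1 at step 3, 2 at step 5, 3 at step 6); 7 moves as required.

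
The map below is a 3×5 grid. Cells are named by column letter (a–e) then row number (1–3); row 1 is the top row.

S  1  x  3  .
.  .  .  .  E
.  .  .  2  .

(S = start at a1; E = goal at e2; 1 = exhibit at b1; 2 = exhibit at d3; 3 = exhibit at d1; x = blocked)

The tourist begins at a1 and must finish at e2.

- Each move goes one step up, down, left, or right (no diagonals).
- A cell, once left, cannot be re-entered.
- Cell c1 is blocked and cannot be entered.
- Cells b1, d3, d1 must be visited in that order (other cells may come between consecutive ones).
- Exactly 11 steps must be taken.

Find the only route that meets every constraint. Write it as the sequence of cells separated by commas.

a1, b1, b2, a2, a3, b3, c3, d3, d2, d1, e1, e2

The waypoints must appear in the order b1, d3, d1, with no cell reused.
Route from a1: right to b1, down to b2, left to a2, down to a3, 3× right (reaching d3), 2× up (reaching d1), right to e1, down to e2 — 11 moves in all.
Check: order respected (1 at step 1, 2 at step 7, 3 at step 9); 11 moves as required.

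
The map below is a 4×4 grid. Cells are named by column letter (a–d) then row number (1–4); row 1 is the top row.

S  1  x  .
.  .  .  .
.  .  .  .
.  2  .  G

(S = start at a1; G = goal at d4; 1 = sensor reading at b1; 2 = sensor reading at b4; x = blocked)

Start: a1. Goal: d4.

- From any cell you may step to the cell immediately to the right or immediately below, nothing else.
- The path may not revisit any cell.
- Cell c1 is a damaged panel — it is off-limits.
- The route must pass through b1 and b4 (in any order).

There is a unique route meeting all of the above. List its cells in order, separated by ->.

a1 -> b1 -> b2 -> b3 -> b4 -> c4 -> d4

Moves only go right or down, so the column and row indices never decrease.
Route from a1: right to b1, 3× down (reaching b4), 2× right (reaching d4) — 6 moves in all.
Check: all required cells visited.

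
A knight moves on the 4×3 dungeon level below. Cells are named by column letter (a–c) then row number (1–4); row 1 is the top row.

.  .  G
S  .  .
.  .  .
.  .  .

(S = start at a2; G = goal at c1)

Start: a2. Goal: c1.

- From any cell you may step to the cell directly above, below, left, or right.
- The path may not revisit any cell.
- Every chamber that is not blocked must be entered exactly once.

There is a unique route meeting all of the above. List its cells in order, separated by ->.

a2 -> a1 -> b1 -> b2 -> b3 -> a3 -> a4 -> b4 -> c4 -> c3 -> c2 -> c1

Need to visit all 12 open cells exactly once, starting at a2 and ending at c1.
Cell a4 has only two open neighbours (a3 and b4), so the path must pass straight through it: one of those is the cell it's entered from and the other is where it exits.
Route from a2: up 1 to a1, right 1 to b1, down 2 to b3, left 1 to a3, down 1 to a4, right 2 to c4, up 3 to c1 — 11 moves in all.
Check: all 12 open cells covered.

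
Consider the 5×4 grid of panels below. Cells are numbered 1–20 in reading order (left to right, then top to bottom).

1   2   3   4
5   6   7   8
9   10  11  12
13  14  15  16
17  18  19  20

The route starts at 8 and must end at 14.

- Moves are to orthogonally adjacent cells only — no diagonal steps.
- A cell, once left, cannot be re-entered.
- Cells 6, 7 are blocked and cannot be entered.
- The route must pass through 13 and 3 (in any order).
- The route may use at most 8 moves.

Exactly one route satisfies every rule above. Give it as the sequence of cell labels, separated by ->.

Any route must reach 13 and 3 and still end at 14 within 8 moves, so the order of the required stops is forced.
Route from 8: up to 4, 3× left (reaching 1), 3× down (reaching 13), right to 14 — 8 moves in all.
Check: all required cells visited; 8 ≤ 8 moves.

8 -> 4 -> 3 -> 2 -> 1 -> 5 -> 9 -> 13 -> 14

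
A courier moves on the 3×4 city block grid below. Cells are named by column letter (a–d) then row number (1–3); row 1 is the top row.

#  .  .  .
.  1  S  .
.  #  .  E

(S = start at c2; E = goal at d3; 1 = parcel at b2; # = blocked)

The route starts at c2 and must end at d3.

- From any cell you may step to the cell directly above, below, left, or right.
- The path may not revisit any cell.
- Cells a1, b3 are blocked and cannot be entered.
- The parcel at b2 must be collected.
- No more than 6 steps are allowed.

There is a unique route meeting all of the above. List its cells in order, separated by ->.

The 6-move cap with required stops at b2 leaves no slack for detours.
Route from c2: left to b2, up to b1, 2× right (reaching d1), 2× down (reaching d3) — 6 moves in all.
Check: all required cells visited; 6 ≤ 6 moves.

c2 -> b2 -> b1 -> c1 -> d1 -> d2 -> d3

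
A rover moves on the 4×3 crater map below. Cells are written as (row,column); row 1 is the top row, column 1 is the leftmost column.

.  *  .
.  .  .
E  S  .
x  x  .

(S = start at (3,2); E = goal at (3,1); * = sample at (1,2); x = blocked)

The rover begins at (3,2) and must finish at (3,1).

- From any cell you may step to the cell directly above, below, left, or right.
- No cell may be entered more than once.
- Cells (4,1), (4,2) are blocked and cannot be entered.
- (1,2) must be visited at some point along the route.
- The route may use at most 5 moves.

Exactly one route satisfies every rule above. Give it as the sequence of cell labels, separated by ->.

The 5-move cap with required stops at (1,2) leaves no slack for detours.
Route from (3,2): 2× up (reaching (1,2)), left to (1,1), 2× down (reaching (3,1)) — 5 moves in all.
Check: all required cells visited; 5 ≤ 5 moves.

(3,2) -> (2,2) -> (1,2) -> (1,1) -> (2,1) -> (3,1)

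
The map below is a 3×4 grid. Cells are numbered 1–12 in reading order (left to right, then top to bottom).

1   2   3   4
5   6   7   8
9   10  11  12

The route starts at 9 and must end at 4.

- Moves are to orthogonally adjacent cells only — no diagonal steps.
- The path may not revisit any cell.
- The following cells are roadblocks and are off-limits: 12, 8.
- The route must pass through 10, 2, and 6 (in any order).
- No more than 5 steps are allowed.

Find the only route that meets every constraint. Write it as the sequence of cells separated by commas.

9, 10, 6, 2, 3, 4

The 5-move cap with required stops at 10, 2, 6 leaves no slack for detours.
Route from 9: right 1 to 10, up 2 to 2, right 2 to 4 — 5 moves in all.
Check: all required cells visited; 5 ≤ 5 moves.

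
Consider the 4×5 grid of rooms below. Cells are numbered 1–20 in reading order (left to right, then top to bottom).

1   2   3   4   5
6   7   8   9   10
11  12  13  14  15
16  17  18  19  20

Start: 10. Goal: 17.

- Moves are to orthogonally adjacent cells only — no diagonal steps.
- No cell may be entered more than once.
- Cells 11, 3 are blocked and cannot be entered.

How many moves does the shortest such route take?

5

The Manhattan distance from 10 to 17 is |2−4| + |5−2| = 5, so at least 5 moves are needed.
A route of 5 moves achieves this: 10 → 15 → 20 → 19 → 18 → 17.
Since 5 matches the lower bound, it is optimal.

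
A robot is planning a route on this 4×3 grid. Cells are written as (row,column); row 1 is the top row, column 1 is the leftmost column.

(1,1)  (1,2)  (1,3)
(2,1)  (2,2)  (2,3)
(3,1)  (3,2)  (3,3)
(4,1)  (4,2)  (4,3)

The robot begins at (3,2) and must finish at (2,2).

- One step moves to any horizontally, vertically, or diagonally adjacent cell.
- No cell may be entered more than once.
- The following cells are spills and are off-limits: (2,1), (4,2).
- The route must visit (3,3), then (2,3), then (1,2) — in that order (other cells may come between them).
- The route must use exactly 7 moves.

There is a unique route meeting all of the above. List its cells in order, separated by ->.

The waypoints must appear in the order (3,3), (2,3), (1,2), with no cell reused.
Route from (3,2): down-right 1 to (4,3), up 3 to (1,3), left 2 to (1,1), down-right 1 to (2,2) — 7 moves in all.
Check: order respected ((3,3) at step 2, (2,3) at step 3, (1,2) at step 5); 7 moves as required.

(3,2) -> (4,3) -> (3,3) -> (2,3) -> (1,3) -> (1,2) -> (1,1) -> (2,2)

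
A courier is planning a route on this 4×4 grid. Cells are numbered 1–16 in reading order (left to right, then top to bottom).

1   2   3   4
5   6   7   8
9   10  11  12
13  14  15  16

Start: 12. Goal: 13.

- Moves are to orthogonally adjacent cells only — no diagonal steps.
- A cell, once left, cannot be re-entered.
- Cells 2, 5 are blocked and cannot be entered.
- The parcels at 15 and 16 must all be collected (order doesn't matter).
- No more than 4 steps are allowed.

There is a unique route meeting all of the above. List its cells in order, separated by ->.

12 -> 16 -> 15 -> 14 -> 13

Any route must reach 15 and 16 and still end at 13 within 4 moves, so the order of the required stops is forced.
Route from 12: down to 16, 3× left (reaching 13) — 4 moves in all.
Check: all required cells visited; 4 ≤ 4 moves.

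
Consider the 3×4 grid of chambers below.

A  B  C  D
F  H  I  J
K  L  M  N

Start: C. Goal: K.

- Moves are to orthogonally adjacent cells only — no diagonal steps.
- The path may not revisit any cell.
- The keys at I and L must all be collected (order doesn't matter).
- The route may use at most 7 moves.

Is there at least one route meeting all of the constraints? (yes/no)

yes

One route that works: C → I → M → L → K.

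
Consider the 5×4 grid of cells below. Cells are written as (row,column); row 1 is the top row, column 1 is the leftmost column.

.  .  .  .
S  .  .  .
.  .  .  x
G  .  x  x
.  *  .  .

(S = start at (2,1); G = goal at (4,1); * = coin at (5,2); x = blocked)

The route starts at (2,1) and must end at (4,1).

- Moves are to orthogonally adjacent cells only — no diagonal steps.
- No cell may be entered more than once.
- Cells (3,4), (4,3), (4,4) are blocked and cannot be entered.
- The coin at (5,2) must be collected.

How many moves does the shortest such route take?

6

Any route passes through (5,2) somewhere between (2,1) and (4,1). Summing Manhattan distances along the two legs ((2,1) → (5,2) → (4,1)) gives a lower bound of 4 + 2 = 6 moves.
A route of 6 moves achieves this: (2,1) → (3,1) → (3,2) → (4,2) → (5,2) → (5,1) → (4,1).
Since 6 matches the lower bound, it is optimal.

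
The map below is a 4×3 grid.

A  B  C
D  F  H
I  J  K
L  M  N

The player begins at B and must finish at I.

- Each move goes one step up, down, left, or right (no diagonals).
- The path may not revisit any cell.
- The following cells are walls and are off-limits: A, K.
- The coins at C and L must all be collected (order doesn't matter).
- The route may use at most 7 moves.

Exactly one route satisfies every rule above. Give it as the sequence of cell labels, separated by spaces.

B C H F J M L I

Any route must reach C and L and still end at I within 7 moves, so the order of the required stops is forced.
Route from B: right 1 to C, down 1 to H, left 1 to F, down 2 to M, left 1 to L, up 1 to I — 7 moves in all.
Check: all required cells visited; 7 ≤ 7 moves.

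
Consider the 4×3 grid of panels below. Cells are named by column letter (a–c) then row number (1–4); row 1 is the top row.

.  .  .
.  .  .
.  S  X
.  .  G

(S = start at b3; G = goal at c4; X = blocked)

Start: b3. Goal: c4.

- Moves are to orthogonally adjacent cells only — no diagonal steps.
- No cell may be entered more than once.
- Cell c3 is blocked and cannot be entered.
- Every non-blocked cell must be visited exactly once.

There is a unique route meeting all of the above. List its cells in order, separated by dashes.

Need to visit all 11 open cells exactly once, starting at b3 and ending at c4.
Cell a4 has only two open neighbours (a3 and b4), so the path must pass straight through it: one of those is the cell it's entered from and the other is where it exits.
Route from b3: up 1 to b2, right 1 to c2, up 1 to c1, left 2 to a1, down 3 to a4, right 2 to c4 — 10 moves in all.
Check: all 11 open cells covered.

b3 - b2 - c2 - c1 - b1 - a1 - a2 - a3 - a4 - b4 - c4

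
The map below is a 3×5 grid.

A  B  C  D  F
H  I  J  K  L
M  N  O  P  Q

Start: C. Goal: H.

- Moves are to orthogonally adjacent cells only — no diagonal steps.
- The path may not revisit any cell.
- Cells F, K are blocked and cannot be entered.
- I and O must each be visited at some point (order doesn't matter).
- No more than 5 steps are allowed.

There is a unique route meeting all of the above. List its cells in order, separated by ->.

C -> J -> O -> N -> I -> H

Any route must reach I and O and still end at H within 5 moves, so the order of the required stops is forced.
Route from C: 2× down (reaching O), left to N, up to I, left to H — 5 moves in all.
Check: all required cells visited; 5 ≤ 5 moves.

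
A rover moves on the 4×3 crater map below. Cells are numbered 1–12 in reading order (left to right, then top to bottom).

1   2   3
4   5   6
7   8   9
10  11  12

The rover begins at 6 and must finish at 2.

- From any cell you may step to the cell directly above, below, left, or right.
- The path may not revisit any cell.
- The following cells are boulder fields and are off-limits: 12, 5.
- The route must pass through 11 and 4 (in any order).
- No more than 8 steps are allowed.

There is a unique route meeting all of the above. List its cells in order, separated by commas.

Any route must reach 11 and 4 and still end at 2 within 8 moves, so the order of the required stops is forced.
Route from 6: down 1 to 9, left 1 to 8, down 1 to 11, left 1 to 10, up 3 to 1, right 1 to 2 — 8 moves in all.
Check: all required cells visited; 8 ≤ 8 moves.

6, 9, 8, 11, 10, 7, 4, 1, 2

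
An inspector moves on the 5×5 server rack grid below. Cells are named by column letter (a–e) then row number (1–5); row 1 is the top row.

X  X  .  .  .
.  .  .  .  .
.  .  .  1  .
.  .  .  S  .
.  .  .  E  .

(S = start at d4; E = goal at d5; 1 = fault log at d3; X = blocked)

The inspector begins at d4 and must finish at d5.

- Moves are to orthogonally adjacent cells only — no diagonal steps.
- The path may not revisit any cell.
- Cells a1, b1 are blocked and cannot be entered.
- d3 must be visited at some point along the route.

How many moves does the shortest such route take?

5

Any route passes through d3 somewhere between d4 and d5. Summing Manhattan distances along the two legs (d4 → d3 → d5) gives a lower bound of 1 + 2 = 3 moves.
The shortest route satisfying every rule uses 5 moves: d4 → d3 → c3 → c4 → c5 → d5.
The no-revisit rule (legs can't share cells) pushes the minimum above the 3-move bound; an exhaustive check rules out every length from 3 to 4, leaving 5 as the minimum.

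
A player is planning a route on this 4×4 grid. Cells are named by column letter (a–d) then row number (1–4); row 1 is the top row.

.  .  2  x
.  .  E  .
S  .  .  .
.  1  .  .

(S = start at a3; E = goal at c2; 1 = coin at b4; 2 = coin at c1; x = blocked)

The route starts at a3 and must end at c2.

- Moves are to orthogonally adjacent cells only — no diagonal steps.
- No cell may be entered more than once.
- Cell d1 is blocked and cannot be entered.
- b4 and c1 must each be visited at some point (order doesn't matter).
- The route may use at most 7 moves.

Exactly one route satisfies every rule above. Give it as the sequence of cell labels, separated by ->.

The 7-move cap with required stops at b4, c1 leaves no slack for detours.
Route from a3: down to a4, right to b4, 3× up (reaching b1), right to c1, down to c2 — 7 moves in all.
Check: all required cells visited; 7 ≤ 7 moves.

a3 -> a4 -> b4 -> b3 -> b2 -> b1 -> c1 -> c2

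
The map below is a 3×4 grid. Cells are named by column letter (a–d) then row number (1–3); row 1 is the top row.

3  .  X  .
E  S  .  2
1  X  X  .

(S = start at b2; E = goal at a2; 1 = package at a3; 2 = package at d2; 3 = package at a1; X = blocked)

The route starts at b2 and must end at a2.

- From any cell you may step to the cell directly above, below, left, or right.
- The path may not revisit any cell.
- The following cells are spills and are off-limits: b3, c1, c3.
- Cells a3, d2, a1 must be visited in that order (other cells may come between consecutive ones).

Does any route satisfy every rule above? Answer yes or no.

a3 must be visited but has only one open neighbour (a2), and it is neither the start nor the goal — the route would have to enter and leave through a2, re-entering it.

no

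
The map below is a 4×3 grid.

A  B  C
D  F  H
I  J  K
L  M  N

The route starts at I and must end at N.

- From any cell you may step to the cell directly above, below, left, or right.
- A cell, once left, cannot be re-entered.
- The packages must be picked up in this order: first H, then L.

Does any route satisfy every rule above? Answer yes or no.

Ignoring the required order, 3 revisit-free routes from I to N pass through all of H and L; the waypoint orders that occur are L → H (3) — never H → L.

no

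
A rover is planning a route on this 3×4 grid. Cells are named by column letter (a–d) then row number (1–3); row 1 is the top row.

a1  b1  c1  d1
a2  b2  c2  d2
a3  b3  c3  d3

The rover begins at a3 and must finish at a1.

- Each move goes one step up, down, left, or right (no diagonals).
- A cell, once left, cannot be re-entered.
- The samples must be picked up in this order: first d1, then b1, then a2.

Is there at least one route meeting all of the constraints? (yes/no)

One route that works: a3 → b3 → c3 → c2 → d2 → d1 → c1 → b1 → b2 → a2 → a1.

yes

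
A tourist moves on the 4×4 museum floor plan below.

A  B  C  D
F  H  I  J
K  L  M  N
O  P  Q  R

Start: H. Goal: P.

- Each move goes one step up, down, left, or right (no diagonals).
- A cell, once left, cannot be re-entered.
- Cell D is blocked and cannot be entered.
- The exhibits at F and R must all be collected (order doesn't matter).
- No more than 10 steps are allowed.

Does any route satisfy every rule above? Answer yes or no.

One route that works: H → F → K → L → M → N → R → Q → P.

yes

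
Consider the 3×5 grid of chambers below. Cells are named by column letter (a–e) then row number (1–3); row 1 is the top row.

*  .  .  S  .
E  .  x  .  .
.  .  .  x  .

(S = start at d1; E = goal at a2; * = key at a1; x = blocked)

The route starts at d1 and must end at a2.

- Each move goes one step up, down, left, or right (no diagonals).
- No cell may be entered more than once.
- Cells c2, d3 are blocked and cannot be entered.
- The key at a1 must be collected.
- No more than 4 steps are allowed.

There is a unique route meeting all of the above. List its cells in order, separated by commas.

Any route must reach a1 and still end at a2 within 4 moves, so the order of the required stops is forced.
Route from d1: 3× left (reaching a1), down to a2 — 4 moves in all.
Check: all required cells visited; 4 ≤ 4 moves.

d1, c1, b1, a1, a2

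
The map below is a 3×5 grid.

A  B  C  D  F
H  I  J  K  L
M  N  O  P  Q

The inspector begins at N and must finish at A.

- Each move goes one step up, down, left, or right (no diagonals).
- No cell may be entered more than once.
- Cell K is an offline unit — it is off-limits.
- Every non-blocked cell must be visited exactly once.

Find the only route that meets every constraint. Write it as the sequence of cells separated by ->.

Need to visit all 14 open cells exactly once, starting at N and ending at A.
Cell F has only two open neighbours (L and D), so the path must pass straight through it: one of those is the cell it's entered from and the other is where it exits.
Route from N: left to M, up to H, 2× right (reaching J), down to O, 2× right (reaching Q), 2× up (reaching F), 4× left (reaching A) — 13 moves in all.
Check: all 14 open cells covered.

N -> M -> H -> I -> J -> O -> P -> Q -> L -> F -> D -> C -> B -> A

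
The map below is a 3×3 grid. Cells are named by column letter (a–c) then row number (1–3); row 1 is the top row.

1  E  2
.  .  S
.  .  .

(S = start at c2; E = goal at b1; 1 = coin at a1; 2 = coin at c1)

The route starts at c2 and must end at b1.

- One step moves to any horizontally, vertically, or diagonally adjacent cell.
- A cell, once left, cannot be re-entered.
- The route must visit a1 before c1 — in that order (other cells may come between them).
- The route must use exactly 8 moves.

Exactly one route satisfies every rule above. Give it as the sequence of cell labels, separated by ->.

c2 -> c3 -> b3 -> a3 -> a2 -> a1 -> b2 -> c1 -> b1

The waypoints must appear in the order a1, c1, with no cell reused.
Route from c2: down to c3, 2× left (reaching a3), 2× up (reaching a1), down-right to b2, up-right to c1, left to b1 — 8 moves in all.
Check: order respected (1 at step 5, 2 at step 7); 8 moves as required.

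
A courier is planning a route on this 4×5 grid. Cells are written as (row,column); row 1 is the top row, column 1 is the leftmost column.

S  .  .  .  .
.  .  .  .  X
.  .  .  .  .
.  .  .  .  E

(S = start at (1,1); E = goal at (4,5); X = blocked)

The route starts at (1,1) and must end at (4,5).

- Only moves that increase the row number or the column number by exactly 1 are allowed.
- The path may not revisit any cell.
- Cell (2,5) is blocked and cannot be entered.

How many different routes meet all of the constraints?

30

A right/down-only route from (1,1) to (4,5) makes exactly 3 down-moves and 4 right-moves in some order.
With no other constraints that would be C(7,3) = 35 routes.
Subtract routes through each blocked cell (inclusion–exclusion for overlaps): − through (2,5): 5 → 30.
That gives 30 routes.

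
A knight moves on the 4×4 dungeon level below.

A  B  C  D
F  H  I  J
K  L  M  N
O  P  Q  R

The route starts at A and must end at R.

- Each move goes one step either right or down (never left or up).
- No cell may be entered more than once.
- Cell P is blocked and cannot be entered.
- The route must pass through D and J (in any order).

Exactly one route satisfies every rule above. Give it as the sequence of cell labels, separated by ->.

Moves only go right or down, so the column and row indices never decrease.
Route from A: right 3 to D, down 3 to R — 6 moves in all.
Check: all required cells visited.

A -> B -> C -> D -> J -> N -> R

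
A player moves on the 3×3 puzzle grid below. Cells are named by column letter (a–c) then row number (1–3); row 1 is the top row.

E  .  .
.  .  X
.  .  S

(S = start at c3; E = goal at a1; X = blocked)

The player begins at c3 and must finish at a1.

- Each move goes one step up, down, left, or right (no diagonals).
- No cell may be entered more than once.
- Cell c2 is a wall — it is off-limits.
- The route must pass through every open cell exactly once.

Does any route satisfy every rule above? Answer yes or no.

no

Cell c1 has only one open neighbour but is neither the start nor the goal, so a Hamiltonian route would have to both enter and leave it through the same neighbour — impossible without revisiting.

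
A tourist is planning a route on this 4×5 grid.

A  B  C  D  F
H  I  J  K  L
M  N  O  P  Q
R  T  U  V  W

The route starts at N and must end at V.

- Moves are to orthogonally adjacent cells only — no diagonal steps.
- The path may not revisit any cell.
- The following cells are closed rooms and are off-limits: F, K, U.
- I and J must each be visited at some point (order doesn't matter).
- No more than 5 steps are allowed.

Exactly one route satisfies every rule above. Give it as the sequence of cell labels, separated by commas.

N, I, J, O, P, V

The budget equals the shortest possible length, so every move has to be on a shortest route through the required cells.
Route from N: up to I, right to J, down to O, right to P, down to V — 5 moves in all.
Check: all required cells visited; 5 ≤ 5 moves.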